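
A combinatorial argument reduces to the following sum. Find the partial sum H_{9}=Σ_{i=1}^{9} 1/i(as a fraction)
H_9=1 + 1/2 + 1/3 + ... + 1/9
=7129/2520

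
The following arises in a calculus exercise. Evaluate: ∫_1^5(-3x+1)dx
Step 1: Find antiderivative F(x) = (-3/2)x^2+x
Step 2: F(5) - F(1) = -65/2 - (-1/2) = -32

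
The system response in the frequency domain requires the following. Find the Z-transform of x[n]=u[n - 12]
Using the time-shift property: Z{u[n-12]} = z^(-12) * z/(z-1)
= z^(-11)/(z-1)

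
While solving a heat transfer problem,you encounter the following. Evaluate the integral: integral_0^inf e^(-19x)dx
integral_0^inf e^(-19x) dx=[-1/19*e^(-19x)]_0^inf
=0 - (-1/19)=1/19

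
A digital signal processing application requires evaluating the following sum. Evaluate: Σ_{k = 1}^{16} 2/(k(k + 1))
Partial fractions: 2/(k(k + 1))=2/k - 2/(k + 1)
Telescoping sum: 2(1 - 1/17)=2·16/17

Answer: 32/17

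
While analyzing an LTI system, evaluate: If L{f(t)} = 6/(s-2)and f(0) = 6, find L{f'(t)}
L{f'(t)} = s·F(s) - f(0) = 6s/(s-2)-6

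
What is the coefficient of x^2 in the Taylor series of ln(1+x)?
ln(1+x) = Σ (-1)^(n+1) x^n/n
Coefficient of x^2 = (-1)^3/2 = -1/2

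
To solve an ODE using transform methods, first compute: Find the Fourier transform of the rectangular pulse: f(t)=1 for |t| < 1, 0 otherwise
F(omega) = integral from -1 to 1 of e^(-j*omega*t) dt
= 2*sin(1*omega)/omega = 2*sinc(1*omega/pi)

Answer: 2*sin(1*omega)/omega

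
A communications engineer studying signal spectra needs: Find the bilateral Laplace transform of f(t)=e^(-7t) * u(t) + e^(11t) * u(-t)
For e^(-7t)*u(t): L=1/(s+7), Re(s) > -7
For e^(11t)*u(-t): L=-1/(s-11), Re(s) < 11
Combined: F(s)=1/(s+7)-1/(s-11), -7 < Re(s) < 11

Answer: 1/(s+7)-1/(s-11), ROC: -7 < Re(s) < 11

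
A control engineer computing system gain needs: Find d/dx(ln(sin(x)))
Chain rule: d/dx[ln(u)] = u'/u where u = sin(x)
u' = cos(x)

Answer: (cos(x))/(sin(x))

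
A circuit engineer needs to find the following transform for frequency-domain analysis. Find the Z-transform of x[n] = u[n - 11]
Using the time-shift property: Z{u[n-11]}=z^(-11) * z/(z-1)
=z^(-10)/(z-1)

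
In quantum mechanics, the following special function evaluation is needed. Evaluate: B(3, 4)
B(x,y) = Γ(x)Γ(y)/Γ(x + y) = (x-1)!(y-1)!/(x + y-1)!
B(3,4) = 2!·3!/6! = 1/60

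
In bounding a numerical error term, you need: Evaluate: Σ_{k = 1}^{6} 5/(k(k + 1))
Partial fractions: 5/(k(k+1))=5/k - 5/(k+1)
Telescoping sum: 5(1-1/7)=5·6/7

Answer: 30/7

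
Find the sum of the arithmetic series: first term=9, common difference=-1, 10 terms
Last term: a_n=9+(10-1)·-1=0
Sum=n(a_1+a_n)/2=10(9+0)/2=45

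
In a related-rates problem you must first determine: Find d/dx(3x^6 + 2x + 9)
Power rule: d/dx(ax^n) = n·a·x^(n-1)
Term by term: 18·x^5+2

Answer: 18x^5+2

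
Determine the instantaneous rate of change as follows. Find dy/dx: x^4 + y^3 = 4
Differentiate: 4x^3+3y^2·(dy/dx)=0
dy/dx=-4x^3/(3y^2)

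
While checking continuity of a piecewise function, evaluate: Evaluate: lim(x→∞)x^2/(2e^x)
Apply L'Hôpital 2 times (∞/∞ each time):
Eventually get 2!/(2e^x) → 0

Answer: 0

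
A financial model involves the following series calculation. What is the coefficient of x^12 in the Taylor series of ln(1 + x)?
ln(1 + x) = Σ (-1)^(n + 1) x^n/n
Coefficient of x^12 = (-1)^13/12 = -1/12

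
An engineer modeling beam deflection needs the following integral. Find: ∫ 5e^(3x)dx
Since d/dx[e^(3x)]=3e^(3x), we get 5/3 e^(3x) + C

Answer: (5/3)e^(3x) + C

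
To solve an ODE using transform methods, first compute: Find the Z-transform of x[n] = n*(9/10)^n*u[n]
Using the property Z{n*a^n*u[n]} = az/(z-a)^2
With a = 9/10: X(z) = (9/10)z/(z - 9/10)^2, |z| > 9/10

Answer: (9/10)z/(z - 9/10)^2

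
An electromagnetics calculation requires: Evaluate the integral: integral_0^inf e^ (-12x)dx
integral_0^inf e^(-12x) dx = [-1/12 * e^(-12x)]_0^inf
= 0 - (-1/12) = 1/12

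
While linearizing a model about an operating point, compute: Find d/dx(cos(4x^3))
Chain rule: d/dx[cos(u)] = -sin(u)·u' where u = 4x^3
u' = 12x^2

Answer: -12x^2·sin(4x^3)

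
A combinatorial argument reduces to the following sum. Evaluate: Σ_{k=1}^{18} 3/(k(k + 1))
Partial fractions: 3/(k(k+1))=3/k - 3/(k+1)
Telescoping sum: 3(1-1/19)=3·18/19

Answer: 54/19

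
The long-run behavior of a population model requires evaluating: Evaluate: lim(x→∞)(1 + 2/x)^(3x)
Rewrite as [(1 + 2/x)^x]^3.
lim(1 + 2/x)^x = e^2, so limit = (e^2)^3 = e^6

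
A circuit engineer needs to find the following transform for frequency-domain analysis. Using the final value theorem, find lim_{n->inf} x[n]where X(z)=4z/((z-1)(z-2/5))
Final value theorem: lim x[n]=lim_{z->1} (z-1) * X(z)
(z-1) * X(z)=4z/(z-2/5)
As z->1: 4/(1-2/5)=4/(3/5)=20/3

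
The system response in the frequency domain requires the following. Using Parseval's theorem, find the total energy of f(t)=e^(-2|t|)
Parseval's theorem: E = integral |f(t)|^2 dt = (1/2pi) integral |F(omega)|^2 domega
E = integral_{-inf}^{inf} e^(-4|t|) dt = 2*integral_0^inf e^(-4t) dt = 2/(2*2) = 1/2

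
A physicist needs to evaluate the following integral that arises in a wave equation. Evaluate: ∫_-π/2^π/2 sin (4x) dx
Antiderivative: -cos(4x)/4
Evaluate at bounds: [-cos(4·π/2)/4] - [-cos(4·-π/2)/4]
= (-(1)+(1))/4 = 0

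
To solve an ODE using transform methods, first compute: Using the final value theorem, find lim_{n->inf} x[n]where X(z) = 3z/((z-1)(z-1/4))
Final value theorem: lim x[n] = lim_{z->1} (z-1) * X(z)
(z-1) * X(z) = 3z/(z-1/4)
As z->1: 3/(1 - 1/4) = 3/(3/4) = 4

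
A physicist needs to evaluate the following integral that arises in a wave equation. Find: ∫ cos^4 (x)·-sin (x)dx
Let u=cos(x), du=-sin(x) dx
∫ u^4 du=u^5/5+C

Answer: cos^5(x)/5+C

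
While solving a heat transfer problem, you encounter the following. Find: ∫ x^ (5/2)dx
Power rule: ∫ x^(5/2) dx=x^(7/2)/(7/2)+C

Answer: (2/7)·x^(7/2)+C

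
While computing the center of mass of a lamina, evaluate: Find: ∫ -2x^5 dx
Using power rule: ∫ -2x^5 dx = -2/6 x^6+C = (-1/3)x^6+C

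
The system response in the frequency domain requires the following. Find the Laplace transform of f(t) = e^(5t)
L{e^(at)}=1/(s-a)
L{e^(5t)}=1/(s-5)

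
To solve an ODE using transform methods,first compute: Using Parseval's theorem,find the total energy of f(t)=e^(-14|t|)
Parseval's theorem: E=integral |f(t)|^2 dt=(1/2pi) integral |F(omega)|^2 domega
E=integral_{-inf}^{inf} e^(-28|t|) dt=2*integral_0^inf e^(-28t) dt=2/(2*14)=1/14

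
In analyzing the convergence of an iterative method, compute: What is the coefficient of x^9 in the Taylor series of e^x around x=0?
Taylor series of e^x = Σ x^n/n!
Coefficient of x^9 = 1/9! = 1/362880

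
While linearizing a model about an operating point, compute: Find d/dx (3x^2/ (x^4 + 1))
Quotient rule: (f/g)' = (f'g - fg')/g²
f = 3x^2, f' = 6x
g = x^4+1, g' = 4x^3

Answer: (6x·(x^4+1)-12x^5)/(x^4+1)²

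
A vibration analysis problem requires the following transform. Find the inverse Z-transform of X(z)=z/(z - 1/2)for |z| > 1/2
Standard pair: z/(z-a) <-> a^n * u[n] for causal signals
With a = 1/2: x[n] = (1/2)^n * u[n]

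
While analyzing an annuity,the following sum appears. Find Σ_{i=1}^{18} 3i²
=3·n(n + 1)(2n + 1)/6=3·18·19·37/6=6327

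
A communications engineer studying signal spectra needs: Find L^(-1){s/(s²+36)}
L^(-1){s/(s² + w²)} = cos(wt)
Here w = 6

Answer: cos(6t)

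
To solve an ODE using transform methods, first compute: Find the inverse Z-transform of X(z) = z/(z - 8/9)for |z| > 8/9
Standard pair: z/(z-a) <-> a^n * u[n] for causal signals
With a = 8/9: x[n] = (8/9)^n * u[n]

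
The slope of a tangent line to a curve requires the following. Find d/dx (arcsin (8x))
d/dx[arcsin(u)]=u'/√(1-u²), u=8x, u'=8

Answer: 8/√(1-64x²)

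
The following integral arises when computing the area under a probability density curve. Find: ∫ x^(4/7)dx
Power rule: ∫ x^(4/7) dx = x^(11/7)/(11/7)+C

Answer: (7/11)·x^(11/7)+C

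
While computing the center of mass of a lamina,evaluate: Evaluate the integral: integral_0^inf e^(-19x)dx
integral_0^inf e^(-19x) dx=[-1/19*e^(-19x)]_0^inf
=0 - (-1/19)=1/19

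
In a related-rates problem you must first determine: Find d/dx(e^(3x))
Chain rule: d/dx[e^u] = e^u · u' where u = 3x
u' = 3

Answer: 3·e^(3x)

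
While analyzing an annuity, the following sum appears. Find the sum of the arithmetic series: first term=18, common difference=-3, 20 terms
Last term: a_n=18+(20-1)·-3=-39
Sum=n(a_1+a_n)/2=20(18+(-39))/2=-210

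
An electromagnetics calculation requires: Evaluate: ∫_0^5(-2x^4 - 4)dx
Step 1: Find antiderivative F(x)=(-2/5)x^5 - 4x
Step 2: F(5) - F(0)=-1270 - (0)=-1270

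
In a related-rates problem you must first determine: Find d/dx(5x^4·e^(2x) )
Product rule: (fg)'=f'g + fg'
f=5x^4, f'=20x^3
g=e^(2x), g'=2·e^(2x)

Answer: 20x^3·e^(2x) + 10x^4·e^(2x)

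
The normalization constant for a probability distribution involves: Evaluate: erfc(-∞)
erfc(x) = 1 - erf(x); erfc(-∞) = 1 - erf(-∞) = 1 - (-1) = 2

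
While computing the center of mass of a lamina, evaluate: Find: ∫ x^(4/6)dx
Power rule: ∫ x^(2/3) dx = x^(5/3)/(5/3) + C

Answer: (3/5)·x^(5/3) + C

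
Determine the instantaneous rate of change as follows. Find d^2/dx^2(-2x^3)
Apply power rule 2 times:
d^1: -6x^2
d^2: -12x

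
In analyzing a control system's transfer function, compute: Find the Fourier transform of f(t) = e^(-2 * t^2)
The Fourier transform of a Gaussian e^(-a * t^2) is sqrt(pi/a) * e^(-omega^2/(4a)).
With a=2: F(omega)=sqrt(pi/2) * e^(-omega^2/8)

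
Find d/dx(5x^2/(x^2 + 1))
Quotient rule: (f/g)'=(f'g - fg')/g²
f=5x^2, f'=10x
g=x^2 + 1, g'=2x

Answer: (10x·(x^2 + 1) - 10x^3)/(x^2 + 1)²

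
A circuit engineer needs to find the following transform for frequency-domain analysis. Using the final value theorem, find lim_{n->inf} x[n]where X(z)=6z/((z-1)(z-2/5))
Final value theorem: lim x[n] = lim_{z->1} (z-1)*X(z)
(z-1)*X(z) = 6z/(z-2/5)
As z->1: 6/(1 - 2/5) = 6/(3/5) = 10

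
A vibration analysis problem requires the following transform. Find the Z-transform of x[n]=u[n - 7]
Using the time-shift property: Z{u[n-7]}=z^(-7) * z/(z-1)
=z^(-6)/(z-1)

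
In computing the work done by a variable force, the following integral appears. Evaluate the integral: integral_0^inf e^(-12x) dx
integral_0^inf e^(-12x) dx = [-1/12*e^(-12x)]_0^inf
= 0 - (-1/12) = 1/12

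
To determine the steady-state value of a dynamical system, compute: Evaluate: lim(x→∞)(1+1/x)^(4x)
Rewrite as [(1 + 1/x)^x]^4.
lim(1 + 1/x)^x = e^1, so limit = (e^1)^4 = e^4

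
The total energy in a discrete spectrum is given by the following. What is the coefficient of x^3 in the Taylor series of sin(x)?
sin(x)=Σ (-1)^k x^(2k+1)/(2k+1)!
For x^3: (-1)^1/3!=-1/6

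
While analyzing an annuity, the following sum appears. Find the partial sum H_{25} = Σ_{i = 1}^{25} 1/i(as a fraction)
H_25=1 + 1/2 + 1/3 + ... + 1/25
=34052522467/8923714800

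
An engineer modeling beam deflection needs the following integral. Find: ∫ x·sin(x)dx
By parts: u=x, dv=sin(x) dx
du=dx, v=-cos(x)
=-x·cos(x)+sin(x)+C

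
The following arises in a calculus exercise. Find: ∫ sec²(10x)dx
Since d/dx[tan(10x)]=10sec²(10x), integral=tan(10x)/10 + C

Answer: (1/10)tan(10x) + C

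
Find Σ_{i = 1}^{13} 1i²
=1·n(n+1)(2n+1)/6=1·13·14·27/6=819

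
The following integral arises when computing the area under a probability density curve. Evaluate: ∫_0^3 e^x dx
Antiderivative: e^x
Evaluate: (e^3 - 1)

Answer: e^3 - 1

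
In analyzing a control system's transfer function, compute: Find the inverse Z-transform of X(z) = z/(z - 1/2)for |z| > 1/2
Standard pair: z/(z-a) <-> a^n * u[n] for causal signals
With a=1/2: x[n]=(1/2)^n * u[n]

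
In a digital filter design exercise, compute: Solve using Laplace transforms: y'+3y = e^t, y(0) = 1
Take L: sY - 1+3Y = 1/(s-1)
Y(s+3) = 1/(s-1)+1
Y = 1/((s-1)(s+3))+1/(s+3)
Partial fractions: 1/((s-1)(s+3)) = (1/4)/(s-1) - (1/4)/(s+3)
So Y = (1/4)/(s-1)+(3/4)/(s+3)
Inverse Laplace transform (L^(-1){1/(s-1)} = e^t, L^(-1){1/(s+3)} = e^(-3t)):

Answer: y(t) = (1/4)·e^t+(3/4)·e^(-3t)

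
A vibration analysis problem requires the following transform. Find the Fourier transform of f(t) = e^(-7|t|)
Using the standard pair: F{e^(-a|t|)}=2a/(a^2 + omega^2)
With a=7: F(omega)=14/(49 + omega^2)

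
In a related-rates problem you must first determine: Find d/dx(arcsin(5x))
d/dx[arcsin(u)]=u'/√(1-u²), u=5x, u'=5

Answer: 5/√(1-25x²)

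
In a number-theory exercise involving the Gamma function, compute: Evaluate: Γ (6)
Γ(n)=(n-1)! for positive integers
Γ(6)=5!=120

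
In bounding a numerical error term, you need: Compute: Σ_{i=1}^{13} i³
Using formula: Σ i^3 = [n(n+1)/2]² = [13·14/2]² = 8281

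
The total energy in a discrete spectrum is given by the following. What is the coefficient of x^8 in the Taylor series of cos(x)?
cos(x) = Σ (-1)^k x^(2k)/(2k)!
For x^8: (-1)^4/8! = 1/40320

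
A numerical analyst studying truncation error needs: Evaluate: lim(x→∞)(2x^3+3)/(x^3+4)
Divide numerator and denominator by x^3:
lim (2+3/x^3)/(1+4/x^3) = 2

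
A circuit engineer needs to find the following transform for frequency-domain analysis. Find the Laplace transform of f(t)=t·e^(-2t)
L{t·e^(at)} = 1/(s-a)²
L{t·e^(-2t)} = 1/(s + 2)²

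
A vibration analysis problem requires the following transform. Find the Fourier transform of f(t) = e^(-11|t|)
Using the standard pair: F{e^(-a|t|)} = 2a/(a^2 + omega^2)
With a = 11: F(omega) = 22/(121 + omega^2)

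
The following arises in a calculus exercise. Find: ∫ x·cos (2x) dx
By parts: u = x, dv = cos(2x) dx
du = dx, v = sin(2x)/2
= x·sin(2x)/2+cos(2x)/2²+C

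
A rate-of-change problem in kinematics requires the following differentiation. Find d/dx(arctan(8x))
d/dx[arctan(u)]=u'/(1 + u²), u=8x, u'=8

Answer: 8/(1 + 64x²)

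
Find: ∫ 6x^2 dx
Using power rule: ∫ 6x^2 dx = 6/3 x^3+C = 2x^3+C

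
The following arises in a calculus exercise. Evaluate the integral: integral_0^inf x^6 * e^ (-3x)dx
This is a Gamma integral. Substitute u = 3x (du = 3 dx):
integral_0^inf x^6 * e^(-3x) dx = (1/3^7) integral_0^inf u^6 * e^(-u) du
= Gamma(7)/3^7 = 6!/3^7 = 720/2187

Answer: 80/243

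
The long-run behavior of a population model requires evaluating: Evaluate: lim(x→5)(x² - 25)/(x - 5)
Factor: (x² - 25)=(x-5)(x+5)
Cancel (x-5): lim(x→5) (x+5)=10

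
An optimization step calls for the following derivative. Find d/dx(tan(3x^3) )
Chain rule: d/dx[tan(u)] = sec²(u)·u' where u = 3x^3
u' = 9x^2

Answer: 9x^2·sec²(3x^3)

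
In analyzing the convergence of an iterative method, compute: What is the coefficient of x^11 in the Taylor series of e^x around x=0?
Taylor series of e^x=Σ x^n/n!
Coefficient of x^11=1/11!=1/39916800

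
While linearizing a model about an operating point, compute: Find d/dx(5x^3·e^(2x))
Product rule: (fg)'=f'g+fg'
f=5x^3, f'=15x^2
g=e^(2x), g'=2·e^(2x)

Answer: 15x^2·e^(2x)+10x^3·e^(2x)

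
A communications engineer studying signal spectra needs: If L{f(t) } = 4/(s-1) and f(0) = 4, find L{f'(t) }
L{f'(t)} = s·F(s) - f(0) = 4s/(s-1)-4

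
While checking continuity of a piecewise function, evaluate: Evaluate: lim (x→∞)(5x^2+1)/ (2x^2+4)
Divide numerator and denominator by x^2:
lim (5 + 1/x^2)/(2 + 4/x^2) = 5/2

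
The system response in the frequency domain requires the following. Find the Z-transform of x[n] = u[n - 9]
Using the time-shift property: Z{u[n-9]} = z^(-9) * z/(z-1)
= z^(-8)/(z-1)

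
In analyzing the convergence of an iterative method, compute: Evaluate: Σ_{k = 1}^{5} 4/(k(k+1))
Partial fractions: 4/(k(k + 1))=4/k - 4/(k + 1)
Telescoping sum: 4(1 - 1/6)=4·5/6

Answer: 10/3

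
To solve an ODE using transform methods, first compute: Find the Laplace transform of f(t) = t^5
L{t^n} = n!/s^(n + 1)
L{t^5} = 5!/s^6 = 120/s^6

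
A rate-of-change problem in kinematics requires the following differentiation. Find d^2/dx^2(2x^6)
Apply power rule 2 times:
d^1: 12x^5
d^2: 60x^4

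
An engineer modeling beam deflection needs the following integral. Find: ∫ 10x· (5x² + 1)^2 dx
Let u=5x² + 1, du=10x dx
∫ u^2 du=u^3/3 + C

Answer: (5x² + 1)^3/3 + C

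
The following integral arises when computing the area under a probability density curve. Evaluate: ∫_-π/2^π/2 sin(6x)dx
Antiderivative: -cos(6x)/6
Evaluate at bounds: [-cos(6·π/2)/6] - [-cos(6·-π/2)/6]
=(-(-1) + (-1))/6=0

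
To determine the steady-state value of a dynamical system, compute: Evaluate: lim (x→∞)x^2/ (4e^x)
Apply L'Hôpital 2 times (∞/∞ each time):
Eventually get 2!/(4e^x) → 0

Answer: 0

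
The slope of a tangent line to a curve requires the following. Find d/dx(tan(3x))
Chain rule: d/dx[tan(u)]=sec²(u)·u' where u=3x
u'=3

Answer: 3·sec²(3x)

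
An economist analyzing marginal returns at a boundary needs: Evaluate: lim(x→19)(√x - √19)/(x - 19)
Multiply by conjugate (√x+√19)/(√x+√19):
= (x - 19)/((x - 19)(√x+√19)) = 1/(√x+√19)
As x → 19: 1/(2√19)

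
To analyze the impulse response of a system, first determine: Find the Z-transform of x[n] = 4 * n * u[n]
Z{n*u[n]}=z/(z-1)^2
By linearity: Z{4*n*u[n]}=4z/(z-1)^2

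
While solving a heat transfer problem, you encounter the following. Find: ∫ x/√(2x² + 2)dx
Let u=2x² + 2, du=4x dx
∫ (1/4)·u^(-1/2) du=√u/2 + C

Answer: √(2x² + 2)/2 + C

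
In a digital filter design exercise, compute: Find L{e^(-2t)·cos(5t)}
First shifting: L{e^(at)f(t)} = F(s-a)
L{cos(5t)} = s/(s²+25)
Shift: (s+2)/((s+2)²+25)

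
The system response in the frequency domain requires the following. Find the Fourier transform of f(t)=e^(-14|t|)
Using the standard pair: F{e^(-a|t|)} = 2a/(a^2 + omega^2)
With a = 14: F(omega) = 28/(196 + omega^2)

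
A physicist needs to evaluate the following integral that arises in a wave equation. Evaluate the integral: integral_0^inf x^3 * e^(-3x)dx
This is a Gamma integral. Substitute u=3x (du=3 dx):
integral_0^inf x^3 * e^(-3x) dx=(1/3^4) integral_0^inf u^3 * e^(-u) du
=Gamma(4)/3^4=3!/3^4=6/81

Answer: 2/27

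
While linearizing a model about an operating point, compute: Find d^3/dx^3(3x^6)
Apply power rule 3 times:
d^1: 18x^5
d^2: 90x^4
d^3: 360x^3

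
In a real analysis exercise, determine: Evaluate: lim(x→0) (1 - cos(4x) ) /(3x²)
Using 1-cos(u) ≈ u²/2 for small u:
(1-cos(4x)) ≈ (4x)²/2=16x²/2
So limit=16/(2·3)=8/3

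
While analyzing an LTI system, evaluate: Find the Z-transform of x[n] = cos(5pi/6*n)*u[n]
Z{cos(w0*n)*u[n]} = z(z - cos(w0))/(z^2-2z*cos(w0)+1)
With w0 = 5pi/6: X(z) = z(z - cos(5pi/6))/(z^2-2z*cos(5pi/6)+1)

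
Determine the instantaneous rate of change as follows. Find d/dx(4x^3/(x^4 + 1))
Quotient rule: (f/g)'=(f'g - fg')/g²
f=4x^3, f'=12x^2
g=x^4+1, g'=4x^3

Answer: (12x^2·(x^4+1)-16x^6)/(x^4+1)²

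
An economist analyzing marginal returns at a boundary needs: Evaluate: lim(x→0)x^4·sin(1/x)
Squeeze theorem: -|x^4| ≤ x^4·sin(1/x) ≤ |x^4|
Since x^4 → 0 as x → 0, by squeeze theorem the limit is 0

Answer: 0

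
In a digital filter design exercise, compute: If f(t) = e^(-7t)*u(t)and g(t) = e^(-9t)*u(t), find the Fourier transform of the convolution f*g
By the convolution theorem: F{f * g} = F(omega) * G(omega)
F(omega) = 1/(7 + j * omega), G(omega) = 1/(9 + j * omega)
F{f * g} = 1/((7 + j * omega)(9 + j * omega))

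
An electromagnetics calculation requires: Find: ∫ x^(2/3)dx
Power rule: ∫ x^(2/3) dx = x^(5/3)/(5/3)+C

Answer: (3/5)·x^(5/3)+C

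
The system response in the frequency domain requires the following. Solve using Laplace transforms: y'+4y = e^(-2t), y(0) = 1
Take L: sY - 1+4Y = 1/(s+2)
Y(s+4) = 1/(s+2)+1
Y = 1/((s+2)(s+4))+1/(s+4)
Partial fractions: 1/((s+2)(s+4)) = (1/2)/(s+2) - (1/2)/(s+4)
So Y = (1/2)/(s+2)+(1/2)/(s+4)
Inverse Laplace transform (L^(-1){1/(s+2)} = e^(-2t), L^(-1){1/(s+4)} = e^(-4t)):

Answer: y(t) = (1/2)·e^(-2t)+(1/2)·e^(-4t)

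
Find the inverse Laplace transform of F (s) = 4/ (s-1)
L^(-1){4/(s-a)} = c·e^(at)
Here a = 1, c = 4

Answer: 4e^(t)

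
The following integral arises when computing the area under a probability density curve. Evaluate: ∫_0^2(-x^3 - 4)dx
Step 1: Find antiderivative F(x)=(-1/4)x^4-4x
Step 2: F(2) - F(0)=-12 - (0)=-12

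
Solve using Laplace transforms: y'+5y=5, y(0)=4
Take L of both sides: sY(s) - 4 + 5Y(s)=5/s
Y(s)(s + 5)=5/s + 4
Y(s)=5/(s(s + 5)) + 4/(s + 5)
Partial fractions: 5/(s(s + 5))=1/s - 1/(s + 5)
So Y(s)=1/s + 3/(s + 5)
Inverse transform (L^(-1){1/s}=1, L^(-1){1/(s + 5)}=e^(-5t)):

Answer: y(t)=1 + 3·e^(-5t)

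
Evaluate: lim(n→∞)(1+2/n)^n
This is the definition of e^2: lim(1 + 2/n)^n=e^2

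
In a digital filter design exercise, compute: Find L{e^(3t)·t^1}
First shifting: L{e^(at)f(t)} = F(s-a)
L{t^1} = 1/s^2
Shift s → s-3: 1/(s-3)^2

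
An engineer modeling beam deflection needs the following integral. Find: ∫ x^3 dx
Using power rule: ∫ x^3 dx=1/4 x^4 + C=(1/4)x^4 + C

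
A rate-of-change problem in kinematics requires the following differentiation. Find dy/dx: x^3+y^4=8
Differentiate: 3x^2 + 4y^3·(dy/dx)=0
dy/dx=-3x^2/(4y^3)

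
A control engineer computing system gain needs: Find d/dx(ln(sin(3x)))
Chain rule: d/dx[ln(u)] = u'/u where u = sin(3x)
u' = 3cos(3x)

Answer: (3cos(3x))/(sin(3x))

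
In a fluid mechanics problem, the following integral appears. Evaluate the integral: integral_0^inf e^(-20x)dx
integral_0^inf e^(-20x) dx=[-1/20*e^(-20x)]_0^inf
=0 - (-1/20)=1/20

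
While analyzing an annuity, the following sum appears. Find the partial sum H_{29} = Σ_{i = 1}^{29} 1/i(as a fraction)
H_29 = 1 + 1/2 + 1/3 + ... + 1/29
= 9227046511387/2329089562800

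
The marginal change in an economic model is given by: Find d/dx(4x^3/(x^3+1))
Quotient rule: (f/g)' = (f'g - fg')/g²
f = 4x^3, f' = 12x^2
g = x^3 + 1, g' = 3x^2

Answer: (12x^2·(x^3 + 1) - 12x^5)/(x^3 + 1)²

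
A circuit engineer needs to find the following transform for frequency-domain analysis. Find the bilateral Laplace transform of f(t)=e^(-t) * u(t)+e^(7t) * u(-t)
For e^(-t)*u(t): L = 1/(s+1), Re(s) > -1
For e^(7t)*u(-t): L = -1/(s-7), Re(s) < 7
Combined: F(s) = 1/(s+1)-1/(s-7), -1 < Re(s) < 7

Answer: 1/(s+1)-1/(s-7), ROC: -1 < Re(s) < 7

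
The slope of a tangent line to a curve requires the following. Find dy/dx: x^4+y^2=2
Differentiate: 4x^3+2y·(dy/dx)=0
dy/dx=-4x^3/(2y)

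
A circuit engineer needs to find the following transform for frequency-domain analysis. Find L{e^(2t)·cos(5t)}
First shifting: L{e^(at)f(t)}=F(s-a)
L{cos(5t)}=s/(s² + 25)
Shift: (s-2)/((s-2)² + 25)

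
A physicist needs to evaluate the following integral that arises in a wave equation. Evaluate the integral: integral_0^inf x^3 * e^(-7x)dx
This is a Gamma integral. Substitute u=7x (du=7 dx):
integral_0^inf x^3*e^(-7x) dx=(1/7^4) integral_0^inf u^3*e^(-u) du
=Gamma(4)/7^4=3!/7^4=6/2401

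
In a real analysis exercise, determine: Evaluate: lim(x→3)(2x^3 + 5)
Polynomial is continuous, so substitute x = 3:
2·3^3 + 5 = 59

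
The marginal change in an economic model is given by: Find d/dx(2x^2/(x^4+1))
Quotient rule: (f/g)'=(f'g - fg')/g²
f=2x^2, f'=4x
g=x^4+1, g'=4x^3

Answer: (4x·(x^4+1)-8x^5)/(x^4+1)²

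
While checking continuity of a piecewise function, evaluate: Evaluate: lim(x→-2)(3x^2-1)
Polynomial is continuous, so substitute x = -2:
3·(-2)^2-1 = 11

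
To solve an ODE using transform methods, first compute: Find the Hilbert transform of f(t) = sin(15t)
The Hilbert transform shifts each frequency component by -pi/2.
H{sin(wt)} = -cos(wt)
With w = 15: H{sin(15t)} = -cos(15t)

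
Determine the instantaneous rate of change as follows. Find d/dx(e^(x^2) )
Chain rule: d/dx[e^u] = e^u · u' where u = x^2
u' = 2x

Answer: 2x·e^(x^2)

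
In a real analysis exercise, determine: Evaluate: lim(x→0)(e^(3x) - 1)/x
L'Hôpital (0/0): lim 3e^(3x)/1 = 3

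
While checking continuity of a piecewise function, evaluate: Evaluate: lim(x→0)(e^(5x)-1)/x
L'Hôpital (0/0): lim 5e^(5x)/1 = 5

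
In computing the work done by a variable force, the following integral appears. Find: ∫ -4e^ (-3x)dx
Since d/dx[e^(-3x)]=-3e^(-3x), we get 4/3 e^(-3x) + C

Answer: (4/3)e^(-3x) + C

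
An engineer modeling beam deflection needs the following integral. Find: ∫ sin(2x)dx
Using substitution u = 2x: ∫ sin(u) du/2 = -cos(u)/2 + C

Answer: (-1/2)cos(2x) + C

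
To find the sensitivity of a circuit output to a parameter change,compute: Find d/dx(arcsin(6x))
d/dx[arcsin(u)] = u'/√(1-u²), u = 6x, u' = 6

Answer: 6/√(1-36x²)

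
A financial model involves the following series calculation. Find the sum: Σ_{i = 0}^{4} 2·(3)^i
Geometric series: S = a(1 - r^n)/(1 - r)
a = 2, r = 3, n = 5
S = 2(1 - 243)/-2 = 242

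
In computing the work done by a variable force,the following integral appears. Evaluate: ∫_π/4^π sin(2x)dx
Antiderivative: -cos(2x)/2
Evaluate at bounds: [-cos(2·π)/2] - [-cos(2·π/4)/2]
=(-(1) + (0))/2=-1/2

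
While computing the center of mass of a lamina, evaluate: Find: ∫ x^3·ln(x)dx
By parts: u=ln(x), dv=x^3 dx
du=1/x dx, v=x^4/4
=x^4·ln(x)/4 - ∫ x^3/4 dx
=x^4·ln(x)/4 - x^4/16 + C

Answer: x^4(ln(x)/4 - 1/16) + C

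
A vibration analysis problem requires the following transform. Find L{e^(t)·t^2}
First shifting: L{e^(at)f(t)}=F(s-a)
L{t^2}=2/s^3
Shift s → s-1: 2/(s-1)^3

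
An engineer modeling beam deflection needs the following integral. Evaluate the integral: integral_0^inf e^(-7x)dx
integral_0^inf e^(-7x) dx = [-1/7 * e^(-7x)]_0^inf
= 0 - (-1/7) = 1/7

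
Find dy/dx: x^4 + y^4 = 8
Differentiate: 4x^3 + 4y^3·(dy/dx)=0
dy/dx=-4x^3/(4y^3)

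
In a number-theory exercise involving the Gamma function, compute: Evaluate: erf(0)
erf(0)=0 (error function is odd and erf(0)=0 by definition)

Answer: 0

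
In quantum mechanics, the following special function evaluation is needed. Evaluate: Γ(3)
Γ(n) = (n-1)! for positive integers
Γ(3) = 2! = 2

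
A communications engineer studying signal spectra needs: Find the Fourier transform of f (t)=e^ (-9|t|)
Using the standard pair: F{e^(-a|t|)}=2a/(a^2 + omega^2)
With a=9: F(omega)=18/(81 + omega^2)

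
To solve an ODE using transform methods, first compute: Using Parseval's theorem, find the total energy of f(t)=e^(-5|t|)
Parseval's theorem: E=integral |f(t)|^2 dt=(1/2pi) integral |F(omega)|^2 domega
E=integral_{-inf}^{inf} e^(-10|t|) dt=2*integral_0^inf e^(-10t) dt=2/(2*5)=1/5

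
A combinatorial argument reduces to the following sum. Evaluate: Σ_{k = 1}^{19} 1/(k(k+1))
Partial fractions: 1/(k(k+1))=1/k - 1/(k+1)
Telescoping sum: 1(1-1/20)=1·19/20

Answer: 19/20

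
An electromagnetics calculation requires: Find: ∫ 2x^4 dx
Using power rule: ∫ 2x^4 dx = 2/5 x^5 + C = (2/5)x^5 + C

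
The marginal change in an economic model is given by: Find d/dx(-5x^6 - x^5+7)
Power rule: d/dx(ax^n)=n·a·x^(n-1)
Term by term: -30·x^5-5·x^4

Answer: -30x^5-5x^4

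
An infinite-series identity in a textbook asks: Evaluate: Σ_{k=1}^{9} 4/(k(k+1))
Partial fractions: 4/(k(k+1)) = 4/k - 4/(k+1)
Telescoping sum: 4(1-1/10) = 4·9/10

Answer: 18/5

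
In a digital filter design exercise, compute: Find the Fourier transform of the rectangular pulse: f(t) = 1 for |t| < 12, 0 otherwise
F(omega)=integral from -12 to 12 of e^(-j * omega * t) dt
=2 * sin(12 * omega)/omega=24 * sinc(12 * omega/pi)

Answer: 2 * sin(12 * omega)/omega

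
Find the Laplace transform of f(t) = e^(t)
L{e^(at)}=1/(s-a)
L{e^(t)}=1/(s-1)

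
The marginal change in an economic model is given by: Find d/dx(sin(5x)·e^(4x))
Product rule: (fg)'=f'g+fg'
f=sin(5x), f'=5·cos(5x)
g=e^(4x), g'=4·e^(4x)

Answer: 5·cos(5x)·e^(4x)+4·sin(5x)·e^(4x)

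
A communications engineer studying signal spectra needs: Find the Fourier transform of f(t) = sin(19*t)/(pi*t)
sin(W*t)/(pi*t)=(W/pi)*sinc(W*t/pi) is the impulse response of the ideal low-pass filter with cutoff W (here W=19).
Its Fourier transform is a rectangular function:
F(omega)=1 for |omega| < 19, 0 otherwise

Answer: rect(omega/38) [i.e., 1 for |omega| < 19, 0 otherwise]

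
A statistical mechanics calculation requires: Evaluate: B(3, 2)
B(x,y)=Γ(x)Γ(y)/Γ(x+y)=(x-1)!(y-1)!/(x+y-1)!
B(3,2)=2!·1!/4!=1/12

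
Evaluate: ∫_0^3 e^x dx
Antiderivative: e^x
Evaluate: (e^3 - 1)

Answer: e^3 - 1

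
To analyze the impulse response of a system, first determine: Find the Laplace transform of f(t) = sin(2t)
L{sin(wt)}=w/(s²+w²)
L{sin(2t)}=2/(s²+4)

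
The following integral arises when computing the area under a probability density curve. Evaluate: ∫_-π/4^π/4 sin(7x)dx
Antiderivative: -cos(7x)/7
Evaluate at bounds: [-cos(7·π/4)/7] - [-cos(7·-π/4)/7]
=(-(√2/2)+(√2/2))/7=0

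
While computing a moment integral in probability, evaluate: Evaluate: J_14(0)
J_n(0)=0 for all n > 0 (Bessel function of first kind)
J_14(0)=0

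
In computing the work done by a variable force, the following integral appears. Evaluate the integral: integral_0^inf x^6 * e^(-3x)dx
This is a Gamma integral. Substitute u=3x (du=3 dx):
integral_0^inf x^6 * e^(-3x) dx=(1/3^7) integral_0^inf u^6 * e^(-u) du
=Gamma(7)/3^7=6!/3^7=720/2187

Answer: 80/243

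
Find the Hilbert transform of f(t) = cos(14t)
The Hilbert transform shifts each frequency component by -pi/2.
H{cos(wt)}=sin(wt)
With w=14: H{cos(14t)}=sin(14t)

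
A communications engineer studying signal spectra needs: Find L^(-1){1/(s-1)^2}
L^(-1){1/(s-a)^n} = t^(n-1)·e^(at)/(n-1)!
Here a = 1, n = 2: t^1·e^(t)/1

Answer: t·e^(t)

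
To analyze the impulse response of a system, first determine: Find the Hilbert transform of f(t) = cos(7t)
The Hilbert transform shifts each frequency component by -pi/2.
H{cos(wt)}=sin(wt)
With w=7: H{cos(7t)}=sin(7t)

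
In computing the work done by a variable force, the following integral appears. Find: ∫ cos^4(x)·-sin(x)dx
Let u = cos(x), du = -sin(x) dx
∫ u^4 du = u^5/5+C

Answer: cos^5(x)/5+C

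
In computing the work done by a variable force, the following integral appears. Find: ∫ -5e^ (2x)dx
Since d/dx[e^(2x)] = 2e^(2x), we get -5/2 e^(2x)+C

Answer: (-5/2)e^(2x)+C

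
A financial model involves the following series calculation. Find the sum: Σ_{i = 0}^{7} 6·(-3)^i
Geometric series: S=a(1 - r^n)/(1 - r)
a=6, r=-3, n=8
S=6(1 - 6561)/4=-9840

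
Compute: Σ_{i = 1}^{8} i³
Using formula: Σ i^3 = [n(n + 1)/2]² = [8·9/2]² = 1296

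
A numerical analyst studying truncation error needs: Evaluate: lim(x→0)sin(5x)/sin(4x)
sin(u) ≈ u for small u:
sin(5x)/sin(4x) ≈ 5x/(4x)=5/4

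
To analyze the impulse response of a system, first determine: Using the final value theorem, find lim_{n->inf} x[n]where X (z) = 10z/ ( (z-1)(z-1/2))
Final value theorem: lim x[n]=lim_{z->1} (z-1)*X(z)
(z-1)*X(z)=10z/(z-1/2)
As z->1: 10/(1 - 1/2)=10/(1/2)=20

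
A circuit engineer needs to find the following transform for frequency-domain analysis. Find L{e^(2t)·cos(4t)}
First shifting: L{e^(at)f(t)} = F(s-a)
L{cos(4t)} = s/(s² + 16)
Shift: (s-2)/((s-2)² + 16)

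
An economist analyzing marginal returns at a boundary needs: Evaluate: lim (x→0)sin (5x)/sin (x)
sin(u) ≈ u for small u:
sin(5x)/sin(x) ≈ 5x/(x)=5/1

Answer: 5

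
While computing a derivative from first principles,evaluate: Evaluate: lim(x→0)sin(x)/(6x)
L'Hôpital (0/0): lim cos(x)/6 = 1/6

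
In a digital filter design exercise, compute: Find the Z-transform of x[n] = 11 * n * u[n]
Z{n * u[n]} = z/(z-1)^2
By linearity: Z{11 * n * u[n]} = 11z/(z-1)^2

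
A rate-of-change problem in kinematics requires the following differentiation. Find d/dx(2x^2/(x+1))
Quotient rule: (f/g)'=(f'g - fg')/g²
f=2x^2, f'=4x
g=x + 1, g'=1

Answer: (4x·(x + 1) - 2x^2)/(x + 1)²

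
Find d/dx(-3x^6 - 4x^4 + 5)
Power rule: d/dx(ax^n)=n·a·x^(n-1)
Term by term: -18·x^5-16·x^3

Answer: -18x^5-16x^3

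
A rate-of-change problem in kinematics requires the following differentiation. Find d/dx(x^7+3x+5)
Power rule: d/dx(ax^n) = n·a·x^(n-1)
Term by term: 7·x^6 + 3

Answer: 7x^6 + 3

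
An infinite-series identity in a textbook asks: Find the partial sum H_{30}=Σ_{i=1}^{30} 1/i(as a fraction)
H_30 = 1+1/2+1/3+...+1/30
= 9304682830147/2329089562800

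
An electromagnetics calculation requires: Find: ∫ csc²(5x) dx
Since d/dx[-cot(5x)]=5csc²(5x), integral=-cot(5x)/5 + C

Answer: (-1/5)cot(5x) + C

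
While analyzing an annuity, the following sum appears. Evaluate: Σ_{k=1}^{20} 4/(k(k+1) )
Partial fractions: 4/(k(k + 1))=4/k - 4/(k + 1)
Telescoping sum: 4(1 - 1/21)=4·20/21

Answer: 80/21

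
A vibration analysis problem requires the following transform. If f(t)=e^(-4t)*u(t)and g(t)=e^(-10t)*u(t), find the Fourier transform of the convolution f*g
By the convolution theorem: F{f*g}=F(omega)*G(omega)
F(omega)=1/(4+j*omega), G(omega)=1/(10+j*omega)
F{f*g}=1/((4+j*omega)(10+j*omega))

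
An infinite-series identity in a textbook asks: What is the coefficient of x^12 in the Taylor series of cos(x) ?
cos(x)=Σ (-1)^k x^(2k)/(2k)!
For x^12: (-1)^6/12!=1/479001600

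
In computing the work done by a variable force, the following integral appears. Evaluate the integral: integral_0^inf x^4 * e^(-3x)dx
This is a Gamma integral. Substitute u=3x (du=3 dx):
integral_0^inf x^4*e^(-3x) dx=(1/3^5) integral_0^inf u^4*e^(-u) du
=Gamma(5)/3^5=4!/3^5=24/243

Answer: 8/81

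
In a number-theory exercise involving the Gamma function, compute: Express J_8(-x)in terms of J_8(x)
For integer n: J_n(-x) = (-1)^n J_n(x)
With n = 8: J_8(-x) = (-1)^8 J_8(x) = J_8(x)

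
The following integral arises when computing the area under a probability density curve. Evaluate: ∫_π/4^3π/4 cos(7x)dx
Antiderivative: sin(7x)/7
Evaluate at bounds: [sin(7·3π/4)/7] - [sin(7·π/4)/7]
=((-√2/2) - (-√2/2))/7=0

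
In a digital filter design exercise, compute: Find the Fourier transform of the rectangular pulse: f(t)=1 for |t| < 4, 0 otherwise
F(omega)=integral from -4 to 4 of e^(-j * omega * t) dt
=2 * sin(4 * omega)/omega=8 * sinc(4 * omega/pi)

Answer: 2 * sin(4 * omega)/omega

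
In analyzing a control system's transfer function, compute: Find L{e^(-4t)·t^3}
First shifting: L{e^(at)f(t)} = F(s-a)
L{t^3} = 6/s^4
Shift s → s+4: 6/(s+4)^4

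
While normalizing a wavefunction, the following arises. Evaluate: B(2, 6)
B(x,y) = Γ(x)Γ(y)/Γ(x + y) = (x-1)!(y-1)!/(x + y-1)!
B(2,6) = 1!·5!/7! = 1/42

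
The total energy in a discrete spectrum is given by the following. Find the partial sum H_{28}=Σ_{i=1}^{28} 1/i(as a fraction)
H_28=1 + 1/2 + 1/3 + ... + 1/28
=315404588903/80313433200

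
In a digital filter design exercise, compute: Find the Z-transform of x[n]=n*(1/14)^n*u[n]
Using the property Z{n * a^n * u[n]} = az/(z-a)^2
With a = 1/14: X(z) = (1/14)z/(z - 1/14)^2, |z| > 1/14

Answer: (1/14)z/(z - 1/14)^2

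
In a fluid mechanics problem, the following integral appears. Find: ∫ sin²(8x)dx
Using identity sin²(u)=(1 - cos(2u))/2:
∫ (1 - cos(16x))/2 dx=x/2 - sin(16x)/32 + C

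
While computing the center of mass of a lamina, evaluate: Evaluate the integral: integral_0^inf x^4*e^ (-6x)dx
This is a Gamma integral. Substitute u = 6x (du = 6 dx):
integral_0^inf x^4*e^(-6x) dx = (1/6^5) integral_0^inf u^4*e^(-u) du
= Gamma(5)/6^5 = 4!/6^5 = 24/7776

Answer: 1/324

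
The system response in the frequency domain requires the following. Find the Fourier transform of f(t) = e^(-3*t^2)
The Fourier transform of a Gaussian e^(-a*t^2) is sqrt(pi/a)*e^(-omega^2/(4a)).
With a = 3: F(omega) = sqrt(pi/3)*e^(-omega^2/12)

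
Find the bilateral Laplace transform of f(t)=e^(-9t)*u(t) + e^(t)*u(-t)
For e^(-9t)*u(t): L = 1/(s + 9), Re(s) > -9
For e^(t)*u(-t): L = -1/(s-1), Re(s) < 1
Combined: F(s) = 1/(s + 9) - 1/(s-1), -9 < Re(s) < 1

Answer: 1/(s + 9) - 1/(s-1), ROC: -9 < Re(s) < 1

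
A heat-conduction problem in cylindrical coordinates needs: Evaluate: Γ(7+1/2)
Γ(n + 1/2)=(2n)!√π/(4^n·n!)
=87178291200√π/(16384·5040)=(135135/128)·√π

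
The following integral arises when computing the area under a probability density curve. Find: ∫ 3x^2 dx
Using power rule: ∫ 3x^2 dx = 3/3 x^3+C = x^3+C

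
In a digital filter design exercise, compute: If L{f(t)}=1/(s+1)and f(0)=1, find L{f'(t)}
L{f'(t)}=s·F(s) - f(0)=s/(s + 1) - 1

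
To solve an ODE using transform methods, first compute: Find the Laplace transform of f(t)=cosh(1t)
L{cosh(at)} = s/(s²-a²)
L{cosh(1t)} = s/(s²-1)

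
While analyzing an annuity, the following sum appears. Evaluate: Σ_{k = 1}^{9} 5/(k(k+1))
Partial fractions: 5/(k(k+1))=5/k - 5/(k+1)
Telescoping sum: 5(1-1/10)=5·9/10

Answer: 9/2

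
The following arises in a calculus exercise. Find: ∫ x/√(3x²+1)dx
Let u = 3x² + 1, du = 6x dx
∫ (1/6)·u^(-1/2) du = √u/3 + C

Answer: √(3x² + 1)/3 + C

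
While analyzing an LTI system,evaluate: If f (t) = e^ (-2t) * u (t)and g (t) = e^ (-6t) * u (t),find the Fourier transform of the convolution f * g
By the convolution theorem: F{f*g} = F(omega)*G(omega)
F(omega) = 1/(2+j*omega), G(omega) = 1/(6+j*omega)
F{f*g} = 1/((2+j*omega)(6+j*omega))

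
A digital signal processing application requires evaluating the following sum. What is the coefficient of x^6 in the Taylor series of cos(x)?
cos(x)=Σ (-1)^k x^(2k)/(2k)!
For x^6: (-1)^3/6!=-1/720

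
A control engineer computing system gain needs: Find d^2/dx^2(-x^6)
Apply power rule 2 times:
d^1: -6x^5
d^2: -30x^4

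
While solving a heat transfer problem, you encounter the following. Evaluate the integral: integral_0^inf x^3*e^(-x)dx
This is a Gamma integral. Substitute u=1x:
integral_0^inf x^3*e^(-x) dx=(1/1^4) integral_0^inf u^3*e^(-u) du
=Gamma(4)/1^4=3!/1^4=6/1

Answer: 6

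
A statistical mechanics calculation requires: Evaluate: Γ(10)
Γ(n)=(n-1)! for positive integers
Γ(10)=9!=362880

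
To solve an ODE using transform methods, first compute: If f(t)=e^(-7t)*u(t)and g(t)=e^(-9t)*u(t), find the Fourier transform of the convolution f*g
By the convolution theorem: F{f * g}=F(omega) * G(omega)
F(omega)=1/(7+j * omega), G(omega)=1/(9+j * omega)
F{f * g}=1/((7+j * omega)(9+j * omega))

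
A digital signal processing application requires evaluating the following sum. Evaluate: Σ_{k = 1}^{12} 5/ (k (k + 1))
Partial fractions: 5/(k(k + 1)) = 5/k - 5/(k + 1)
Telescoping sum: 5(1 - 1/13) = 5·12/13

Answer: 60/13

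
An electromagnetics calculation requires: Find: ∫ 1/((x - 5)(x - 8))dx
Partial fractions: 1/((x-5)(x-8)) = A/(x-5)+B/(x-8)
A = -1/3, B = 1/3
∫ [-1/3· 1/(x-5)+1/3· 1/(x-8)] dx
= (1/3)[ln|x-8| - ln|x-5|]+C

Answer: (1/3)·ln|(x-8)/(x-5)|+C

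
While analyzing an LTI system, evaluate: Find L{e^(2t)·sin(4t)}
First shifting: L{e^(at)f(t)} = F(s-a)
L{sin(4t)} = 4/(s² + 16)
Shift: 4/((s-2)² + 16)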